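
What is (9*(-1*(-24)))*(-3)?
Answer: -648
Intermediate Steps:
(9*(-1*(-24)))*(-3) = (9*24)*(-3) = 216*(-3) = -648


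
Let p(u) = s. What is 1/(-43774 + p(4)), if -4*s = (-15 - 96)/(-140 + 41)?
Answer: -132/5778205 ≈ -2.2844e-5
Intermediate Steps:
s = -37/132 (s = -(-15 - 96)/(4*(-140 + 41)) = -(-111)/(4*(-99)) = -(-111)*(-1)/(4*99) = -¼*37/33 = -37/132 ≈ -0.28030)
p(u) = -37/132
1/(-43774 + p(4)) = 1/(-43774 - 37/132) = 1/(-5778205/132) = -132/5778205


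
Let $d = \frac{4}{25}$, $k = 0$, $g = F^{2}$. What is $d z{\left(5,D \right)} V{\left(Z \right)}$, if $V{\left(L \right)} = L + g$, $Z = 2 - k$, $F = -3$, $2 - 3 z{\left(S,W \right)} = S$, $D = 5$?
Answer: $- \frac{44}{25} \approx -1.76$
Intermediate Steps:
$z{\left(S,W \right)} = \frac{2}{3} - \frac{S}{3}$
$g = 9$ ($g = \left(-3\right)^{2} = 9$)
$d = \frac{4}{25}$ ($d = 4 \cdot \frac{1}{25} = \frac{4}{25} \approx 0.16$)
$Z = 2$ ($Z = 2 - 0 = 2 + 0 = 2$)
$V{\left(L \right)} = 9 + L$ ($V{\left(L \right)} = L + 9 = 9 + L$)
$d z{\left(5,D \right)} V{\left(Z \right)} = \frac{4 \left(\frac{2}{3} - \frac{5}{3}\right)}{25} \left(9 + 2\right) = \frac{4 \left(\frac{2}{3} - \frac{5}{3}\right)}{25} \cdot 11 = \frac{4}{25} \left(-1\right) 11 = \left(- \frac{4}{25}\right) 11 = - \frac{44}{25}$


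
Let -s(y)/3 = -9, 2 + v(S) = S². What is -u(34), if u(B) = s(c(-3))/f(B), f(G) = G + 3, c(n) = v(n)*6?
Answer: -27/37 ≈ -0.72973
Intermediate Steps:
v(S) = -2 + S²
c(n) = -12 + 6*n² (c(n) = (-2 + n²)*6 = -12 + 6*n²)
s(y) = 27 (s(y) = -3*(-9) = 27)
f(G) = 3 + G
u(B) = 27/(3 + B)
-u(34) = -27/(3 + 34) = -27/37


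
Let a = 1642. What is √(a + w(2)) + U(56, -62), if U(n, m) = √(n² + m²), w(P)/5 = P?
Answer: 2*√413 + 2*√1745 ≈ 124.19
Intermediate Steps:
w(P) = 5*P
U(n, m) = √(m² + n²)
√(a + w(2)) + U(56, -62) = √(1642 + 5*2) + √((-62)² + 56²) = √(1642 + 10) + √(3844 + 3136) = √1652 + √6980 = 2*√413 + 2*√1745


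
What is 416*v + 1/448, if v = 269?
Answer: 50132993/448 ≈ 1.1190e+5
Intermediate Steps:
416*v + 1/448 = 416*269 + 1/448 = 111904 + 1/448 = 50132993/448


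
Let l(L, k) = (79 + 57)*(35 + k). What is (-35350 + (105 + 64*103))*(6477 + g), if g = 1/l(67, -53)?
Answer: -151437742945/816 ≈ -1.8559e+8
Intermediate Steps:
l(L, k) = 4760 + 136*k (l(L, k) = 136*(35 + k) = 4760 + 136*k)
g = -1/2448 (g = 1/(4760 + 136*(-53)) = 1/(4760 - 7208) = 1/(-2448) = -1/2448 ≈ -0.00040850)
(-35350 + (105 + 64*103))*(6477 + g) = (-35350 + (105 + 64*103))*(6477 - 1/2448) = (-35350 + (105 + 6592))*(15855695/2448) = (-35350 + 6697)*(15855695/2448) = -28653*15855695/2448 = -151437742945/816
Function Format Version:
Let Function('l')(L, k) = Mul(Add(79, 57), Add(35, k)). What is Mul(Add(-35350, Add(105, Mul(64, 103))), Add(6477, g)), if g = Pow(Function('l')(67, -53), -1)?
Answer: Rational(-151437742945, 816) ≈ -1.8559e+8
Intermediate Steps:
Function('l')(L, k) = Add(4760, Mul(136, k)) (Function('l')(L, k) = Mul(136, Add(35, k)) = Add(4760, Mul(136, k)))
g = Rational(-1, 2448) (g = Pow(Add(4760, Mul(136, -53)), -1) = Pow(Add(4760, -7208), -1) = Pow(-2448, -1) = Rational(-1, 2448) ≈ -0.00040850)
Mul(Add(-35350, Add(105, Mul(64, 103))), Add(6477, g)) = Mul(Add(-35350, Add(105, Mul(64, 103))), Add(6477, Rational(-1, 2448))) = Mul(Add(-35350, Add(105, 6592)), Rational(15855695, 2448)) = Mul(Add(-35350, 6697), Rational(15855695, 2448)) = Mul(-28653, Rational(15855695, 2448)) = Rational(-151437742945, 816)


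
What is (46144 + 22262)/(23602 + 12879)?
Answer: 68406/36481 ≈ 1.8751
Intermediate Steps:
(46144 + 22262)/(23602 + 12879) = 68406/36481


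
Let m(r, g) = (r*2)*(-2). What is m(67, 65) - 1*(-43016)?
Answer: 42748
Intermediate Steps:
m(r, g) = -4*r (m(r, g) = (2*r)*(-2) = -4*r)
m(67, 65) - 1*(-43016) = -4*67 - 1*(-43016) = -268 + 43016 = 42748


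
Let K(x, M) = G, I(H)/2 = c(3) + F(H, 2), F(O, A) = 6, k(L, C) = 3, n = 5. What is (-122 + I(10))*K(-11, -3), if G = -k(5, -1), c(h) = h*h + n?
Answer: 246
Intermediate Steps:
c(h) = 5 + h² (c(h) = h*h + 5 = h² + 5 = 5 + h²)
I(H) = 40 (I(H) = 2*((5 + 3²) + 6) = 2*((5 + 9) + 6) = 2*(14 + 6) = 2*20 = 40)
G = -3 (G = -1*3 = -3)
K(x, M) = -3
(-122 + I(10))*K(-11, -3) = (-122 + 40)*(-3) = -82*(-3) = 246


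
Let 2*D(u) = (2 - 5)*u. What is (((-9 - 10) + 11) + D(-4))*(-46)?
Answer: 92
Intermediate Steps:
D(u) = -3*u/2 (D(u) = ((2 - 5)*u)/2 = (-3*u)/2 = -3*u/2)
(((-9 - 10) + 11) + D(-4))*(-46) = (((-9 - 10) + 11) - 3/2*(-4))*(-46) = ((-19 + 11) + 6)*(-46) = (-8 + 6)*(-46) = -2*(-46) = 92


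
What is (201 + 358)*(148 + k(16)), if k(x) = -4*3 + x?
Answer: 84968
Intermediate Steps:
k(x) = -12 + x
(201 + 358)*(148 + k(16)) = (201 + 358)*(148 + (-12 + 16)) = 559*(148 + 4) = 559*152 = 84968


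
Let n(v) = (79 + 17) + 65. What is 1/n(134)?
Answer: 1/161 ≈ 0.0062112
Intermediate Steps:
n(v) = 161 (n(v) = 96 + 65 = 161)
1/n(134) = 1/161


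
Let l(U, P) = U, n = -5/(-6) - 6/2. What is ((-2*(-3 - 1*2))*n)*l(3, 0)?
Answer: -65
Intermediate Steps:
n = -13/6 (n = -5*(-⅙) - 6*½ = ⅚ - 3 = -13/6 ≈ -2.1667)
((-2*(-3 - 1*2))*n)*l(3, 0) = (-2*(-3 - 1*2)*(-13/6))*3 = (-2*(-3 - 2)*(-13/6))*3 = (-2*(-5)*(-13/6))*3 = (10*(-13/6))*3 = -65/3*3 = -65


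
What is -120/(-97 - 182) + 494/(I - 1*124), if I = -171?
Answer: -34142/27435 ≈ -1.2445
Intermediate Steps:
-120/(-97 - 182) + 494/(I - 1*124) = -120/(-97 - 182) + 494/(-171 - 1*124) = -120/(-279) + 494/(-171 - 124) = -120*(-1/279) + 494/(-295) = 40/93 + 494*(-1/295) = 40/93 - 494/295 = -34142/27435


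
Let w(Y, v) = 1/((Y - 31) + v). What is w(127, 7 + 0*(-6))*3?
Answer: 3/103 ≈ 0.029126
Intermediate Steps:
w(Y, v) = 1/(-31 + Y + v) (w(Y, v) = 1/((-31 + Y) + v) = 1/(-31 + Y + v))
w(127, 7 + 0*(-6))*3 = 3/(-31 + 127 + (7 + 0*(-6))) = 3/(-31 + 127 + (7 + 0)) = 3/(-31 + 127 + 7) = 3/103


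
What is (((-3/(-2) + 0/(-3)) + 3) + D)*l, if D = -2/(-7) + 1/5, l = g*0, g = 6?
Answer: 0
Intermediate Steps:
l = 0 (l = 6*0 = 0)
D = 17/35 (D = -2*(-⅐) + 1*(⅕) = 2/7 + ⅕ = 17/35 ≈ 0.48571)
(((-3/(-2) + 0/(-3)) + 3) + D)*l = (((-3/(-2) + 0/(-3)) + 3) + 17/35)*0 = (((-3*(-½) + 0*(-⅓)) + 3) + 17/35)*0 = (((3/2 + 0) + 3) + 17/35)*0 = ((3/2 + 3) + 17/35)*0 = (9/2 + 17/35)*0 = (349/70)*0 = 0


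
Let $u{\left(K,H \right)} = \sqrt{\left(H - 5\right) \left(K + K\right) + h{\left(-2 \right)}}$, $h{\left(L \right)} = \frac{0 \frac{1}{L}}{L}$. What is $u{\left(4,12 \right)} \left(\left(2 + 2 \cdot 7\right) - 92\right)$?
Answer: $- 152 \sqrt{14} \approx -568.73$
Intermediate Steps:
$h{\left(L \right)} = 0$ ($h{\left(L \right)} = \frac{0}{L} = 0$)
$u{\left(K,H \right)} = \sqrt{2} \sqrt{K \left(-5 + H\right)}$ ($u{\left(K,H \right)} = \sqrt{\left(H - 5\right) \left(K + K\right) + 0} = \sqrt{\left(-5 + H\right) 2 K + 0} = \sqrt{2 K \left(-5 + H\right) + 0} = \sqrt{2 K \left(-5 + H\right)} = \sqrt{2} \sqrt{K \left(-5 + H\right)}$)
$u{\left(4,12 \right)} \left(\left(2 + 2 \cdot 7\right) - 92\right) = \sqrt{2} \sqrt{4 \left(-5 + 12\right)} \left(\left(2 + 2 \cdot 7\right) - 92\right) = \sqrt{2} \sqrt{4 \cdot 7} \left(\left(2 + 14\right) - 92\right) = \sqrt{2} \sqrt{28} \left(16 - 92\right) = \sqrt{2} \cdot 2 \sqrt{7} \left(-76\right) = 2 \sqrt{14} \left(-76\right) = - 152 \sqrt{14}$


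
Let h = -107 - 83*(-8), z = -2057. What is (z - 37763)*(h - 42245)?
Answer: 1660016160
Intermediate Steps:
h = 557 (h = -107 + 664 = 557)
(z - 37763)*(h - 42245) = (-2057 - 37763)*(557 - 42245) = -39820*(-41688) = 1660016160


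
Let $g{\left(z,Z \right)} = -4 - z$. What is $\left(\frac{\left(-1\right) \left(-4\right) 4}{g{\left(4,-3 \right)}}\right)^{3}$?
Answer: $-8$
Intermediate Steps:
$\left(\frac{\left(-1\right) \left(-4\right) 4}{g{\left(4,-3 \right)}}\right)^{3} = \left(\frac{\left(-1\right) \left(-4\right) 4}{-4 - 4}\right)^{3} = \left(\frac{4 \cdot 4}{-4 - 4}\right)^{3} = \left(\frac{16}{-8}\right)^{3} = \left(16 \left(- \frac{1}{8}\right)\right)^{3} = \left(-2\right)^{3} = -8$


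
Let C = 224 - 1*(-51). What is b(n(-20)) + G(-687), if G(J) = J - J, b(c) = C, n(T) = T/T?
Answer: 275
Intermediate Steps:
C = 275 (C = 224 + 51 = 275)
n(T) = 1
b(c) = 275
G(J) = 0
b(n(-20)) + G(-687) = 275 + 0 = 275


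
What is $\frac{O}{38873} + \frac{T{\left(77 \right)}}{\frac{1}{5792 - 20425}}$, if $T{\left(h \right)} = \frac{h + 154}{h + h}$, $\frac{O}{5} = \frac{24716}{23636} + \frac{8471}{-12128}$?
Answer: $- \frac{61147100370150687}{2785808355296} \approx -21950.0$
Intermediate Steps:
$O = \frac{124418865}{71664352}$ ($O = 5 \left(\frac{24716}{23636} + \frac{8471}{-12128}\right) = 5 \left(24716 \cdot \frac{1}{23636} + 8471 \left(- \frac{1}{12128}\right)\right) = 5 \left(\frac{6179}{5909} - \frac{8471}{12128}\right) = 5 \cdot \frac{24883773}{71664352} = \frac{124418865}{71664352} \approx 1.7361$)
$T{\left(h \right)} = \frac{154 + h}{2 h}$
$\frac{O}{38873} + \frac{T{\left(77 \right)}}{\frac{1}{5792 - 20425}} = \frac{124418865}{71664352 \cdot 38873} + \frac{\frac{1}{2} \cdot \frac{1}{77} \left(154 + 77\right)}{\frac{1}{5792 - 20425}} = \frac{124418865}{71664352} \cdot \frac{1}{38873} + \frac{\frac{1}{2} \cdot \frac{1}{77} \cdot 231}{\frac{1}{-14633}} = \frac{124418865}{2785808355296} + \frac{3}{2 \left(- \frac{1}{14633}\right)} = \frac{124418865}{2785808355296} + \frac{3}{2} \left(-14633\right) = \frac{124418865}{2785808355296} - \frac{43899}{2} = - \frac{61147100370150687}{2785808355296}$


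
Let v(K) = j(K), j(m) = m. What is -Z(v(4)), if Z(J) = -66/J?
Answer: 33/2 ≈ 16.500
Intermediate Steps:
v(K) = K
-Z(v(4)) = -(-66)/4 = -1*(-33/2) = 33/2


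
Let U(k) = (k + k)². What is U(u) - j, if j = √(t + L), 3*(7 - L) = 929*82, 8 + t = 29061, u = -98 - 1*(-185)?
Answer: 30276 - √33006/3 ≈ 30215.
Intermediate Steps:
u = 87 (u = -98 + 185 = 87)
U(k) = 4*k² (U(k) = (2*k)² = 4*k²)
t = 29053 (t = -8 + 29061 = 29053)
L = -76157/3 (L = 7 - 929*82/3 = 7 - ⅓*76178 = 7 - 76178/3 = -76157/3 ≈ -25386.)
j = √33006/3 (j = √(29053 - 76157/3) = √(11002/3) = √33006/3 ≈ 60.559)
U(u) - j = 4*87² - √33006/3 = 4*7569 - √33006/3 = 30276 - √33006/3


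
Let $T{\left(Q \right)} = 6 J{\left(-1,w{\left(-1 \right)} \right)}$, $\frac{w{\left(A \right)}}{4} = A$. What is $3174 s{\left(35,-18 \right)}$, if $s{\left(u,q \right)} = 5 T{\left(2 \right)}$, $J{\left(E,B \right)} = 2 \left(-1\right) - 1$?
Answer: $-285660$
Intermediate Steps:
$w{\left(A \right)} = 4 A$
$J{\left(E,B \right)} = -3$ ($J{\left(E,B \right)} = -2 - 1 = -3$)
$T{\left(Q \right)} = -18$ ($T{\left(Q \right)} = 6 \left(-3\right) = -18$)
$s{\left(u,q \right)} = -90$ ($s{\left(u,q \right)} = 5 \left(-18\right) = -90$)
$3174 s{\left(35,-18 \right)} = 3174 \left(-90\right) = -285660$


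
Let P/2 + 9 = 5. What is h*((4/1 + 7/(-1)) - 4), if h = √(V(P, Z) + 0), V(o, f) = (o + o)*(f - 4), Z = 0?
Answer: -56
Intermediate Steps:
P = -8 (P = -18 + 2*5 = -18 + 10 = -8)
V(o, f) = 2*o*(-4 + f) (V(o, f) = (2*o)*(-4 + f) = 2*o*(-4 + f))
h = 8 (h = √(2*(-8)*(-4 + 0) + 0) = √(2*(-8)*(-4) + 0) = √(64 + 0) = √64 = 8)
h*((4/1 + 7/(-1)) - 4) = 8*((4/1 + 7/(-1)) - 4) = 8*((4*1 + 7*(-1)) - 4) = 8*((4 - 7) - 4) = 8*(-3 - 4) = 8*(-7) = -56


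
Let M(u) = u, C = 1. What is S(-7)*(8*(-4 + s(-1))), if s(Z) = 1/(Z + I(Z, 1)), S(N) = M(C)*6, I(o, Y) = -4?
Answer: -1008/5 ≈ -201.60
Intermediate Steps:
S(N) = 6 (S(N) = 1*6 = 6)
s(Z) = 1/(-4 + Z) (s(Z) = 1/(Z - 4) = 1/(-4 + Z))
S(-7)*(8*(-4 + s(-1))) = 6*(8*(-4 + 1/(-4 - 1))) = 6*(8*(-4 + 1/(-5))) = 6*(8*(-4 - 1/5)) = 6*(8*(-21/5)) = 6*(-168/5) = -1008/5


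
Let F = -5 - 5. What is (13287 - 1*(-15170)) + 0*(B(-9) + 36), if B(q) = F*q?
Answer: 28457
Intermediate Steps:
F = -10
B(q) = -10*q
(13287 - 1*(-15170)) + 0*(B(-9) + 36) = (13287 - 1*(-15170)) + 0*(-10*(-9) + 36) = (13287 + 15170) + 0*(90 + 36) = 28457 + 0*126 = 28457 + 0 = 28457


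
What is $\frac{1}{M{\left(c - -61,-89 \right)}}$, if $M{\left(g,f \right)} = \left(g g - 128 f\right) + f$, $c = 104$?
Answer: $\frac{1}{38528} \approx 2.5955 \cdot 10^{-5}$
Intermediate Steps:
$M{\left(g,f \right)} = g^{2} - 127 f$ ($M{\left(g,f \right)} = \left(g^{2} - 128 f\right) + f = g^{2} - 127 f$)
$\frac{1}{M{\left(c - -61,-89 \right)}} = \frac{1}{\left(104 - -61\right)^{2} - -11303} = \frac{1}{\left(104 + 61\right)^{2} + 11303} = \frac{1}{165^{2} + 11303} = \frac{1}{27225 + 11303} = \frac{1}{38528}$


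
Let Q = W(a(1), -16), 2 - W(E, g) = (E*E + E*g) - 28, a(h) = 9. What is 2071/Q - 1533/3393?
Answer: 764926/35061 ≈ 21.817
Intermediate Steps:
W(E, g) = 30 - E**2 - E*g (W(E, g) = 2 - ((E*E + E*g) - 28) = 2 - ((E**2 + E*g) - 28) = 2 - (-28 + E**2 + E*g) = 2 + (28 - E**2 - E*g) = 30 - E**2 - E*g)
Q = 93 (Q = 30 - 1*9**2 - 1*9*(-16) = 30 - 1*81 + 144 = 30 - 81 + 144 = 93)
2071/Q - 1533/3393 = 2071/93 - 1533/3393 = 2071*(1/93) - 1533*1/3393 = 2071/93 - 511/1131 = 764926/35061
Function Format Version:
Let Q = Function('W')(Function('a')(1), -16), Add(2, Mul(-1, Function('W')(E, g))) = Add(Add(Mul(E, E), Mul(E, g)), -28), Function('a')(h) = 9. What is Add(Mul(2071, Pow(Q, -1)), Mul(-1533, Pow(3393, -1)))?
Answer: Rational(764926, 35061) ≈ 21.817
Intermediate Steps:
Function('W')(E, g) = Add(30, Mul(-1, Pow(E, 2)), Mul(-1, E, g)) (Function('W')(E, g) = Add(2, Mul(-1, Add(Add(Mul(E, E), Mul(E, g)), -28))) = Add(2, Mul(-1, Add(Add(Pow(E, 2), Mul(E, g)), -28))) = Add(2, Mul(-1, Add(-28, Pow(E, 2), Mul(E, g)))) = Add(2, Add(28, Mul(-1, Pow(E, 2)), Mul(-1, E, g))) = Add(30, Mul(-1, Pow(E, 2)), Mul(-1, E, g)))
Q = 93 (Q = Add(30, Mul(-1, Pow(9, 2)), Mul(-1, 9, -16)) = Add(30, Mul(-1, 81), 144) = Add(30, -81, 144) = 93)
Add(Mul(2071, Pow(Q, -1)), Mul(-1533, Pow(3393, -1))) = Add(Mul(2071, Pow(93, -1)), Mul(-1533, Pow(3393, -1))) = Add(Mul(2071, Rational(1, 93)), Mul(-1533, Rational(1, 3393))) = Add(Rational(2071, 93), Rational(-511, 1131)) = Rational(764926, 35061)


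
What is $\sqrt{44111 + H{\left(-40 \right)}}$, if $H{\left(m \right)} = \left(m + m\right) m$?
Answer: $11 \sqrt{391} \approx 217.51$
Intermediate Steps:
$H{\left(m \right)} = 2 m^{2}$ ($H{\left(m \right)} = 2 m m = 2 m^{2}$)
$\sqrt{44111 + H{\left(-40 \right)}} = \sqrt{44111 + 2 \left(-40\right)^{2}} = \sqrt{44111 + 2 \cdot 1600} = \sqrt{44111 + 3200} = \sqrt{47311} = 11 \sqrt{391}$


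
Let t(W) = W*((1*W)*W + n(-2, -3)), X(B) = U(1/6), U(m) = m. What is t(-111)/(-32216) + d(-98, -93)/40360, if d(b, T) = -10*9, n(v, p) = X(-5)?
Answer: 2759771719/65011888 ≈ 42.450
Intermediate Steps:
X(B) = ⅙ (X(B) = 1/6 = ⅙)
n(v, p) = ⅙
t(W) = W*(⅙ + W²) (t(W) = W*((1*W)*W + ⅙) = W*(W*W + ⅙) = W*(W² + ⅙) = W*(⅙ + W²))
d(b, T) = -90
t(-111)/(-32216) + d(-98, -93)/40360 = ((-111)³ + (⅙)*(-111))/(-32216) - 90/40360 = (-1367631 - 37/2)*(-1/32216) - 90*1/40360 = -2735299/2*(-1/32216) - 9/4036 = 2735299/64432 - 9/4036 = 2759771719/65011888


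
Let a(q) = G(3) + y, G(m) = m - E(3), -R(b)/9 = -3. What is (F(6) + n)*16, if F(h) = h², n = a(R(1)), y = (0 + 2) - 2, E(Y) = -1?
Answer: 640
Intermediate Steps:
R(b) = 27 (R(b) = -9*(-3) = 27)
G(m) = 1 + m (G(m) = m - 1*(-1) = m + 1 = 1 + m)
y = 0 (y = 2 - 2 = 0)
a(q) = 4 (a(q) = (1 + 3) + 0 = 4 + 0 = 4)
n = 4
(F(6) + n)*16 = (6² + 4)*16 = (36 + 4)*16 = 40*16 = 640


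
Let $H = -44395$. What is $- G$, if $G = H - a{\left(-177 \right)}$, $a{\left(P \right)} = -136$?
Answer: $44259$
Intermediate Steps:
$G = -44259$ ($G = -44395 - -136 = -44395 + 136 = -44259$)
$- G = \left(-1\right) \left(-44259\right) = 44259$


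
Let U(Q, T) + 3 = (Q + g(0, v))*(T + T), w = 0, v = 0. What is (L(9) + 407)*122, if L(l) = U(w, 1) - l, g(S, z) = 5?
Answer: 49410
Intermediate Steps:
U(Q, T) = -3 + 2*T*(5 + Q) (U(Q, T) = -3 + (Q + 5)*(T + T) = -3 + (5 + Q)*(2*T) = -3 + 2*T*(5 + Q))
L(l) = 7 - l (L(l) = (-3 + 10*1 + 2*0*1) - l = (-3 + 10 + 0) - l = 7 - l)
(L(9) + 407)*122 = ((7 - 1*9) + 407)*122 = ((7 - 9) + 407)*122 = (-2 + 407)*122 = 405*122 = 49410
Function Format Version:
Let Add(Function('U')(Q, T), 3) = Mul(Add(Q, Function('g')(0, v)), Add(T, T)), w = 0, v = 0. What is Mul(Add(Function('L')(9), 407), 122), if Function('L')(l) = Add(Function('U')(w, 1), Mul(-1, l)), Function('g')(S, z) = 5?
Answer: 49410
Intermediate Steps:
Function('U')(Q, T) = Add(-3, Mul(2, T, Add(5, Q))) (Function('U')(Q, T) = Add(-3, Mul(Add(Q, 5), Add(T, T))) = Add(-3, Mul(Add(5, Q), Mul(2, T))) = Add(-3, Mul(2, T, Add(5, Q))))
Function('L')(l) = Add(7, Mul(-1, l)) (Function('L')(l) = Add(Add(-3, Mul(10, 1), Mul(2, 0, 1)), Mul(-1, l)) = Add(Add(-3, 10, 0), Mul(-1, l)) = Add(7, Mul(-1, l)))
Mul(Add(Function('L')(9), 407), 122) = Mul(Add(Add(7, Mul(-1, 9)), 407), 122) = Mul(Add(Add(7, -9), 407), 122) = Mul(Add(-2, 407), 122) = Mul(405, 122) = 49410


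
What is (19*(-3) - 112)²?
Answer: 28561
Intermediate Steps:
(19*(-3) - 112)² = (-57 - 112)² = (-169)² = 28561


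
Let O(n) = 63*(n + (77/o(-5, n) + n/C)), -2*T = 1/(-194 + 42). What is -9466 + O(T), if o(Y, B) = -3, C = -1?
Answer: -11083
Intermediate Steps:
T = 1/304 (T = -1/(2*(-194 + 42)) = -½/(-152) = -½*(-1/152) = 1/304 ≈ 0.0032895)
O(n) = -1617 (O(n) = 63*(n + (77/(-3) + n/(-1))) = 63*(n + (77*(-⅓) + n*(-1))) = 63*(n + (-77/3 - n)) = 63*(-77/3) = -1617)
-9466 + O(T) = -9466 - 1617 = -11083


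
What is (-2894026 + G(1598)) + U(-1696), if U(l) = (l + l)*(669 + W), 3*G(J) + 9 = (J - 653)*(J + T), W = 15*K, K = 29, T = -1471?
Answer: -6598792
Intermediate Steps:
W = 435 (W = 15*29 = 435)
G(J) = -3 + (-1471 + J)*(-653 + J)/3 (G(J) = -3 + ((J - 653)*(J - 1471))/3 = -3 + ((-653 + J)*(-1471 + J))/3 = -3 + ((-1471 + J)*(-653 + J))/3 = -3 + (-1471 + J)*(-653 + J)/3)
U(l) = 2208*l (U(l) = (l + l)*(669 + 435) = (2*l)*1104 = 2208*l)
(-2894026 + G(1598)) + U(-1696) = (-2894026 + (960554/3 - 708*1598 + (⅓)*1598²)) + 2208*(-1696) = (-2894026 + (960554/3 - 1131384 + (⅓)*2553604)) - 3744768 = (-2894026 + (960554/3 - 1131384 + 2553604/3)) - 3744768 = (-2894026 + 40002) - 3744768 = -2854024 - 3744768 = -6598792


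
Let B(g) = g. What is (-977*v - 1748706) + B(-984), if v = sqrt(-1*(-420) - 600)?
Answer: -1749690 - 5862*I*sqrt(5) ≈ -1.7497e+6 - 13108.0*I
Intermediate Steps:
v = 6*I*sqrt(5) (v = sqrt(420 - 600) = sqrt(-180) = 6*I*sqrt(5) ≈ 13.416*I)
(-977*v - 1748706) + B(-984) = (-5862*I*sqrt(5) - 1748706) - 984 = (-1748706 - 5862*I*sqrt(5)) - 984 = -1749690 - 5862*I*sqrt(5)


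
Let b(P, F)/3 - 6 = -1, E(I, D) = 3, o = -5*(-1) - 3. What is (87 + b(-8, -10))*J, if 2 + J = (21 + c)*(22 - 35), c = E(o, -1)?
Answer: -32028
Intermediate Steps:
o = 2 (o = 5 - 3 = 2)
c = 3
J = -314 (J = -2 + (21 + 3)*(22 - 35) = -2 + 24*(-13) = -2 - 312 = -314)
b(P, F) = 15 (b(P, F) = 18 + 3*(-1) = 18 - 3 = 15)
(87 + b(-8, -10))*J = (87 + 15)*(-314) = 102*(-314) = -32028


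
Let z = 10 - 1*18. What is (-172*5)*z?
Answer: 6880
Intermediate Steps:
z = -8 (z = 10 - 18 = -8)
(-172*5)*z = -172*5*(-8) = -43*20*(-8) = -860*(-8) = 6880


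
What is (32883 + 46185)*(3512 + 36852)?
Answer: 3191500752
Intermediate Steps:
(32883 + 46185)*(3512 + 36852) = 79068*40364 = 3191500752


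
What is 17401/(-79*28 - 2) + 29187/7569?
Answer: -7454239/1861974 ≈ -4.0034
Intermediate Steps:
17401/(-79*28 - 2) + 29187/7569 = 17401/(-2212 - 2) + 29187*(1/7569) = 17401/(-2214) + 3243/841 = 17401*(-1/2214) + 3243/841 = -17401/2214 + 3243/841 = -7454239/1861974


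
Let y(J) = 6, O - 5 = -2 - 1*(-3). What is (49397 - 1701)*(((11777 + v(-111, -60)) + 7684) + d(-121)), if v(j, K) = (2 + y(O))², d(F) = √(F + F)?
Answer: 931264400 + 524656*I*√2 ≈ 9.3126e+8 + 7.4198e+5*I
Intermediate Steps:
O = 6 (O = 5 + (-2 - 1*(-3)) = 5 + (-2 + 3) = 5 + 1 = 6)
d(F) = √2*√F (d(F) = √(2*F) = √2*√F)
v(j, K) = 64 (v(j, K) = (2 + 6)² = 8² = 64)
(49397 - 1701)*(((11777 + v(-111, -60)) + 7684) + d(-121)) = (49397 - 1701)*(((11777 + 64) + 7684) + √2*√(-121)) = 47696*((11841 + 7684) + √2*(11*I)) = 47696*(19525 + 11*I*√2) = 931264400 + 524656*I*√2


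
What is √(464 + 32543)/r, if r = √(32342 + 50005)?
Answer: √2718027429/82347 ≈ 0.63311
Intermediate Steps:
r = √82347 ≈ 286.96
√(464 + 32543)/r = √(464 + 32543)/(√82347) = √33007*(√82347/82347) = √2718027429/82347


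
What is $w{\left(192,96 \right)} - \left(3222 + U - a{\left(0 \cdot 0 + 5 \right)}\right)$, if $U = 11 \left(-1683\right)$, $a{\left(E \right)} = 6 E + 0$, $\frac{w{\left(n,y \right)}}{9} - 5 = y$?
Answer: $16230$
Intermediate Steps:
$w{\left(n,y \right)} = 45 + 9 y$
$a{\left(E \right)} = 6 E$
$U = -18513$
$w{\left(192,96 \right)} - \left(3222 + U - a{\left(0 \cdot 0 + 5 \right)}\right) = \left(45 + 9 \cdot 96\right) - \left(-15291 - 6 \left(0 \cdot 0 + 5\right)\right) = \left(45 + 864\right) + \left(\left(-3222 + 6 \left(0 + 5\right)\right) + 18513\right) = 909 + \left(\left(-3222 + 6 \cdot 5\right) + 18513\right) = 909 + \left(\left(-3222 + 30\right) + 18513\right) = 909 + \left(-3192 + 18513\right) = 909 + 15321 = 16230$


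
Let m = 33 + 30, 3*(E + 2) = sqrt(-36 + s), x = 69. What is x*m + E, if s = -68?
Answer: 4345 + 2*I*sqrt(26)/3 ≈ 4345.0 + 3.3993*I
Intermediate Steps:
E = -2 + 2*I*sqrt(26)/3 (E = -2 + sqrt(-36 - 68)/3 = -2 + sqrt(-104)/3 = -2 + (2*I*sqrt(26))/3 = -2 + 2*I*sqrt(26)/3 ≈ -2.0 + 3.3993*I)
m = 63
x*m + E = 69*63 + (-2 + 2*I*sqrt(26)/3) = 4347 + (-2 + 2*I*sqrt(26)/3) = 4345 + 2*I*sqrt(26)/3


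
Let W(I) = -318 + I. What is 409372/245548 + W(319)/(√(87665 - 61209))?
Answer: 102343/61387 + √6614/13228 ≈ 1.6733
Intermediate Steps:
409372/245548 + W(319)/(√(87665 - 61209)) = 409372/245548 + (-318 + 319)/(√(87665 - 61209)) = 409372*(1/245548) + 1/√26456 = 102343/61387 + 1/(2*√6614) = 102343/61387 + 1*(√6614/13228) = 102343/61387 + √6614/13228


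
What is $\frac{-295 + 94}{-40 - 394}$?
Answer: $\frac{201}{434} \approx 0.46313$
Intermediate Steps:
$\frac{-295 + 94}{-40 - 394} = - \frac{201}{-434} = \left(-201\right) \left(- \frac{1}{434}\right) = \frac{201}{434}$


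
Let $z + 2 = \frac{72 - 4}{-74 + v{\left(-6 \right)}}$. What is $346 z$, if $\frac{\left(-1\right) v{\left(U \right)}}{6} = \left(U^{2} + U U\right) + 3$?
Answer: $- \frac{96534}{131} \approx -736.9$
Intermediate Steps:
$v{\left(U \right)} = -18 - 12 U^{2}$ ($v{\left(U \right)} = - 6 \left(\left(U^{2} + U U\right) + 3\right) = - 6 \left(\left(U^{2} + U^{2}\right) + 3\right) = - 6 \left(2 U^{2} + 3\right) = - 6 \left(3 + 2 U^{2}\right) = -18 - 12 U^{2}$)
$z = - \frac{279}{131}$ ($z = -2 + \frac{72 - 4}{-74 - \left(18 + 12 \left(-6\right)^{2}\right)} = -2 + \frac{68}{-74 - 450} = -2 + \frac{68}{-524} = -2 + 68 \left(- \frac{1}{524}\right) = -2 - \frac{17}{131} = - \frac{279}{131} \approx -2.1298$)
$346 z = 346 \left(- \frac{279}{131}\right) = - \frac{96534}{131}$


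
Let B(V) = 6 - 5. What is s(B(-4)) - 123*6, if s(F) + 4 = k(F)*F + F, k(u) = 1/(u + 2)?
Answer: -2222/3 ≈ -740.67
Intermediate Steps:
k(u) = 1/(2 + u)
B(V) = 1
s(F) = -4 + F + F/(2 + F) (s(F) = -4 + (F/(2 + F) + F) = -4 + (F + F/(2 + F)) = -4 + F + F/(2 + F))
s(B(-4)) - 123*6 = (-8 + 1² - 1*1)/(2 + 1) - 123*6 = (-8 + 1 - 1)/3 - 1*738 = (⅓)*(-8) - 738 = -8/3 - 738 = -2222/3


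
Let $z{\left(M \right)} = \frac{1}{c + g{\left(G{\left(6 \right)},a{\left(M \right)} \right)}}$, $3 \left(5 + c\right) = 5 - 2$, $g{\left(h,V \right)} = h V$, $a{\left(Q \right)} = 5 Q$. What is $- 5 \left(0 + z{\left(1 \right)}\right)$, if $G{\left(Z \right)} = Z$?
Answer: $- \frac{5}{26} \approx -0.19231$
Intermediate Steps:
$g{\left(h,V \right)} = V h$
$c = -4$ ($c = -5 + \frac{5 - 2}{3} = -5 + \frac{1}{3} \cdot 3 = -5 + 1 = -4$)
$z{\left(M \right)} = \frac{1}{-4 + 30 M}$ ($z{\left(M \right)} = \frac{1}{-4 + 5 M 6} = \frac{1}{-4 + 30 M}$)
$- 5 \left(0 + z{\left(1 \right)}\right) = - 5 \left(0 + \frac{1}{2 \left(-2 + 15 \cdot 1\right)}\right) = - 5 \left(0 + \frac{1}{2 \left(-2 + 15\right)}\right) = - 5 \left(0 + \frac{1}{2 \cdot 13}\right) = - 5 \left(0 + \frac{1}{2} \cdot \frac{1}{13}\right) = - 5 \left(0 + \frac{1}{26}\right) = \left(-5\right) \frac{1}{26} = - \frac{5}{26}$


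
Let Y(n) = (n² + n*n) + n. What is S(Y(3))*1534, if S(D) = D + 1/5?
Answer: 162604/5 ≈ 32521.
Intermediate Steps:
Y(n) = n + 2*n² (Y(n) = (n² + n²) + n = 2*n² + n = n + 2*n²)
S(D) = ⅕ + D (S(D) = D + ⅕ = ⅕ + D)
S(Y(3))*1534 = (⅕ + 3*(1 + 2*3))*1534 = (⅕ + 3*(1 + 6))*1534 = (⅕ + 3*7)*1534 = (⅕ + 21)*1534 = (106/5)*1534 = 162604/5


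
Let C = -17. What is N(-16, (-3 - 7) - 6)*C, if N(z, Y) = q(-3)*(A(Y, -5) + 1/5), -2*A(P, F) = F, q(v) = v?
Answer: 1377/10 ≈ 137.70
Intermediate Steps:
A(P, F) = -F/2
N(z, Y) = -81/10 (N(z, Y) = -3*(-½*(-5) + 1/5) = -3*(5/2 + ⅕) = -3*27/10 = -81/10)
N(-16, (-3 - 7) - 6)*C = -81/10*(-17) = 1377/10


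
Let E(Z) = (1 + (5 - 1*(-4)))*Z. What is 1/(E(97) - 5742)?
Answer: -1/4772 ≈ -0.00020956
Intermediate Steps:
E(Z) = 10*Z (E(Z) = (1 + (5 + 4))*Z = (1 + 9)*Z = 10*Z)
1/(E(97) - 5742) = 1/(10*97 - 5742) = 1/(970 - 5742) = 1/(-4772) = -1/4772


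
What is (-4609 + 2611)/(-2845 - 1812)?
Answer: 1998/4657 ≈ 0.42903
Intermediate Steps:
(-4609 + 2611)/(-2845 - 1812) = -1998/(-4657) = -1998*(-1/4657) = 1998/4657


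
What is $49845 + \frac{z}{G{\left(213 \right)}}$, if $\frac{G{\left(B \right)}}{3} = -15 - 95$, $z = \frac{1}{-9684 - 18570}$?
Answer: $\frac{464745807901}{9323820} \approx 49845.0$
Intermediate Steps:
$z = - \frac{1}{28254}$ ($z = \frac{1}{-28254} = - \frac{1}{28254} \approx -3.5393 \cdot 10^{-5}$)
$G{\left(B \right)} = -330$ ($G{\left(B \right)} = 3 \left(-15 - 95\right) = 3 \left(-110\right) = -330$)
$49845 + \frac{z}{G{\left(213 \right)}} = 49845 - \frac{1}{28254 \left(-330\right)} = 49845 - - \frac{1}{9323820} = 49845 + \frac{1}{9323820} = \frac{464745807901}{9323820}$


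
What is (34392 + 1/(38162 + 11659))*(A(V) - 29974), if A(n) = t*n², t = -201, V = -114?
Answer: -4527209892237610/49821 ≈ -9.0869e+10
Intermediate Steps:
A(n) = -201*n²
(34392 + 1/(38162 + 11659))*(A(V) - 29974) = (34392 + 1/(38162 + 11659))*(-201*(-114)² - 29974) = (34392 + 1/49821)*(-201*12996 - 29974) = (34392 + 1/49821)*(-2612196 - 29974) = (1713443833/49821)*(-2642170) = -4527209892237610/49821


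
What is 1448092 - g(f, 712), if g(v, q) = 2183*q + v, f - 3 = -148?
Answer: -106059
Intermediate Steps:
f = -145 (f = 3 - 148 = -145)
g(v, q) = v + 2183*q
1448092 - g(f, 712) = 1448092 - (-145 + 2183*712) = 1448092 - (-145 + 1554296) = 1448092 - 1*1554151 = 1448092 - 1554151 = -106059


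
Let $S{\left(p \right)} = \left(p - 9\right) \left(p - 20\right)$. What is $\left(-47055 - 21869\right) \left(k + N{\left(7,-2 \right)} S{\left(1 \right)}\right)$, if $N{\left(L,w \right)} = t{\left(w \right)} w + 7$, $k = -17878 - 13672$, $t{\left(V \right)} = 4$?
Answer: $2185028648$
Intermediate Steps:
$k = -31550$
$N{\left(L,w \right)} = 7 + 4 w$ ($N{\left(L,w \right)} = 4 w + 7 = 7 + 4 w$)
$S{\left(p \right)} = \left(-20 + p\right) \left(-9 + p\right)$ ($S{\left(p \right)} = \left(-9 + p\right) \left(-20 + p\right) = \left(-20 + p\right) \left(-9 + p\right)$)
$\left(-47055 - 21869\right) \left(k + N{\left(7,-2 \right)} S{\left(1 \right)}\right) = \left(-47055 - 21869\right) \left(-31550 + \left(7 + 4 \left(-2\right)\right) \left(180 + 1^{2} - 29\right)\right) = - 68924 \left(-31550 + \left(7 - 8\right) \left(180 + 1 - 29\right)\right) = - 68924 \left(-31550 - 152\right) = \left(-68924\right) \left(-31702\right) = 2185028648$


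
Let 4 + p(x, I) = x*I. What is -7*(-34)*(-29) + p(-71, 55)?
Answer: -10811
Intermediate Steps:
p(x, I) = -4 + I*x (p(x, I) = -4 + x*I = -4 + I*x)
-7*(-34)*(-29) + p(-71, 55) = -7*(-34)*(-29) + (-4 + 55*(-71)) = 238*(-29) + (-4 - 3905) = -6902 - 3909 = -10811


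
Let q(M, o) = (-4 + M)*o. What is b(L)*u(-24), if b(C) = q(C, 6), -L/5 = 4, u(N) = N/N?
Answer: -144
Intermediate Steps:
q(M, o) = o*(-4 + M)
u(N) = 1
L = -20 (L = -5*4 = -20)
b(C) = -24 + 6*C (b(C) = 6*(-4 + C) = -24 + 6*C)
b(L)*u(-24) = (-24 + 6*(-20))*1 = (-24 - 120)*1 = -144*1 = -144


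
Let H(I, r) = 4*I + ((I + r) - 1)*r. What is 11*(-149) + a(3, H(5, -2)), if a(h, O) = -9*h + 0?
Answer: -1666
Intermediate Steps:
H(I, r) = 4*I + r*(-1 + I + r) (H(I, r) = 4*I + (-1 + I + r)*r = 4*I + r*(-1 + I + r))
a(h, O) = -9*h
11*(-149) + a(3, H(5, -2)) = 11*(-149) - 9*3 = -1639 - 27 = -1666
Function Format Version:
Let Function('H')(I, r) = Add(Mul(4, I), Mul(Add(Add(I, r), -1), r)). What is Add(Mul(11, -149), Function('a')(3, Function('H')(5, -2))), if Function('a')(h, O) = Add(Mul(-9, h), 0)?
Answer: -1666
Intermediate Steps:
Function('H')(I, r) = Add(Mul(4, I), Mul(r, Add(-1, I, r))) (Function('H')(I, r) = Add(Mul(4, I), Mul(Add(-1, I, r), r)) = Add(Mul(4, I), Mul(r, Add(-1, I, r))))
Function('a')(h, O) = Mul(-9, h)
Add(Mul(11, -149), Function('a')(3, Function('H')(5, -2))) = Add(Mul(11, -149), Mul(-9, 3)) = Add(-1639, -27) = -1666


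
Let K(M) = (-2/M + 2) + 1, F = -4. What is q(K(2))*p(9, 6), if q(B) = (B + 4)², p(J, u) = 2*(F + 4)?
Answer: 0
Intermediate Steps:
p(J, u) = 0 (p(J, u) = 2*(-4 + 4) = 2*0 = 0)
K(M) = 3 - 2/M (K(M) = (2 - 2/M) + 1 = 3 - 2/M)
q(B) = (4 + B)²
q(K(2))*p(9, 6) = (4 + (3 - 2/2))²*0 = (4 + (3 - 2*½))²*0 = (4 + (3 - 1))²*0 = (4 + 2)²*0 = 6²*0 = 36*0 = 0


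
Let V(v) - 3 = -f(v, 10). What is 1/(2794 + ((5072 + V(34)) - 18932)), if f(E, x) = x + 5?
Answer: -1/11078 ≈ -9.0269e-5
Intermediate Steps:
f(E, x) = 5 + x
V(v) = -12 (V(v) = 3 - (5 + 10) = 3 - 1*15 = 3 - 15 = -12)
1/(2794 + ((5072 + V(34)) - 18932)) = 1/(2794 + ((5072 - 12) - 18932)) = 1/(2794 + (5060 - 18932)) = 1/(2794 - 13872) = 1/(-11078) = -1/11078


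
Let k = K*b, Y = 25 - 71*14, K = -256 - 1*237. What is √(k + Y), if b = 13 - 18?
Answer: 2*√374 ≈ 38.678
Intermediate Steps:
K = -493 (K = -256 - 237 = -493)
b = -5
Y = -969 (Y = 25 - 994 = -969)
k = 2465 (k = -493*(-5) = 2465)
√(k + Y) = √(2465 - 969) = √1496 = 2*√374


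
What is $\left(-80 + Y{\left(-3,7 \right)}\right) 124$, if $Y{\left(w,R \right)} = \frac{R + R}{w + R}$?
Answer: $-9486$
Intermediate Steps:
$Y{\left(w,R \right)} = \frac{2 R}{R + w}$
$\left(-80 + Y{\left(-3,7 \right)}\right) 124 = \left(-80 + 2 \cdot 7 \frac{1}{7 - 3}\right) 124 = \left(-80 + 2 \cdot 7 \cdot \frac{1}{4}\right) 124 = \left(-80 + \frac{7}{2}\right) 124 = \left(- \frac{153}{2}\right) 124 = -9486$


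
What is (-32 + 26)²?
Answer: 36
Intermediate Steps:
(-32 + 26)² = (-6)² = 36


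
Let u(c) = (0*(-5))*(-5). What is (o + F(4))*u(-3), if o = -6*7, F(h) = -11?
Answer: 0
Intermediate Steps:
u(c) = 0 (u(c) = 0*(-5) = 0)
o = -42
(o + F(4))*u(-3) = (-42 - 11)*0 = -53*0 = 0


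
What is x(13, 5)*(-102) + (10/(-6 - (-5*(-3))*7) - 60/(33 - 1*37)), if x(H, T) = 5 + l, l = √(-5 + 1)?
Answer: -54955/111 - 204*I ≈ -495.09 - 204.0*I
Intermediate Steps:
l = 2*I (l = √(-4) = 2*I ≈ 2.0*I)
x(H, T) = 5 + 2*I
x(13, 5)*(-102) + (10/(-6 - (-5*(-3))*7) - 60/(33 - 1*37)) = (5 + 2*I)*(-102) + (10/(-6 - (-5*(-3))*7) - 60/(33 - 1*37)) = (-510 - 204*I) + (10/(-6 - 15*7) - 60/(33 - 37)) = (-510 - 204*I) + (10/(-6 - 1*105) - 60/(-4)) = (-510 - 204*I) + (10/(-6 - 105) - 60*(-¼)) = (-510 - 204*I) + (10/(-111) + 15) = (-510 - 204*I) + (10*(-1/111) + 15) = (-510 - 204*I) + (-10/111 + 15) = (-510 - 204*I) + 1655/111 = -54955/111 - 204*I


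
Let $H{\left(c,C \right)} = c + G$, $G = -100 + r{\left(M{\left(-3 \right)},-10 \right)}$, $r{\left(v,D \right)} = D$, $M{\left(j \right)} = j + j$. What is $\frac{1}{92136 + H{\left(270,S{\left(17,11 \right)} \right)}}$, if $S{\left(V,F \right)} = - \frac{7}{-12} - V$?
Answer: $\frac{1}{92296} \approx 1.0835 \cdot 10^{-5}$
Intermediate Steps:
$M{\left(j \right)} = 2 j$
$G = -110$ ($G = -100 - 10 = -110$)
$S{\left(V,F \right)} = \frac{7}{12} - V$ ($S{\left(V,F \right)} = \left(-7\right) \left(- \frac{1}{12}\right) - V = \frac{7}{12} - V$)
$H{\left(c,C \right)} = -110 + c$ ($H{\left(c,C \right)} = c - 110 = -110 + c$)
$\frac{1}{92136 + H{\left(270,S{\left(17,11 \right)} \right)}} = \frac{1}{92136 + \left(-110 + 270\right)} = \frac{1}{92136 + 160} = \frac{1}{92296}$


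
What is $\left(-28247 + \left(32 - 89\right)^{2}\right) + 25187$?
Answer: $189$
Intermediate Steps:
$\left(-28247 + \left(32 - 89\right)^{2}\right) + 25187 = \left(-28247 + \left(-57\right)^{2}\right) + 25187 = \left(-28247 + 3249\right) + 25187 = -24998 + 25187 = 189$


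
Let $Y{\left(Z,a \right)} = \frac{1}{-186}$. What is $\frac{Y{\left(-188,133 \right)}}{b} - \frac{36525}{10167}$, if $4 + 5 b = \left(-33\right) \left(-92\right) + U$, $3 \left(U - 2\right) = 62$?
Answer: $- \frac{6917462345}{1925521352} \approx -3.5925$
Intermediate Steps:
$U = \frac{68}{3}$ ($U = 2 + \frac{1}{3} \cdot 62 = 2 + \frac{62}{3} = \frac{68}{3} \approx 22.667$)
$b = \frac{9164}{15}$ ($b = - \frac{4}{5} + \frac{\left(-33\right) \left(-92\right) + \frac{68}{3}}{5} = - \frac{4}{5} + \frac{3036 + \frac{68}{3}}{5} = - \frac{4}{5} + \frac{1}{5} \cdot \frac{9176}{3} = - \frac{4}{5} + \frac{9176}{15} = \frac{9164}{15} \approx 610.93$)
$Y{\left(Z,a \right)} = - \frac{1}{186}$
$\frac{Y{\left(-188,133 \right)}}{b} - \frac{36525}{10167} = - \frac{1}{186 \cdot \frac{9164}{15}} - \frac{36525}{10167} = \left(- \frac{1}{186}\right) \frac{15}{9164} - \frac{12175}{3389} = - \frac{5}{568168} - \frac{12175}{3389} = - \frac{6917462345}{1925521352}$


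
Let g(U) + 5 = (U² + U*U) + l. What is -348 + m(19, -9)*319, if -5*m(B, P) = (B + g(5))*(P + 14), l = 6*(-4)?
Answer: -13108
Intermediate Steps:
l = -24
g(U) = -29 + 2*U² (g(U) = -5 + ((U² + U*U) - 24) = -5 + ((U² + U²) - 24) = -5 + (2*U² - 24) = -5 + (-24 + 2*U²) = -29 + 2*U²)
m(B, P) = -(14 + P)*(21 + B)/5 (m(B, P) = -(B + (-29 + 2*5²))*(P + 14)/5 = -(B + (-29 + 2*25))*(14 + P)/5 = -(B + (-29 + 50))*(14 + P)/5 = -(B + 21)*(14 + P)/5 = -(21 + B)*(14 + P)/5 = -(14 + P)*(21 + B)/5)
-348 + m(19, -9)*319 = -348 + (-294/5 - 21/5*(-9) - 14/5*19 - ⅕*19*(-9))*319 = -348 + (-294/5 + 189/5 - 266/5 + 171/5)*319 = -348 - 40*319 = -348 - 12760 = -13108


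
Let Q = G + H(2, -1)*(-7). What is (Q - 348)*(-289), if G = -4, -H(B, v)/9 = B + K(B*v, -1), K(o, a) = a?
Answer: 83521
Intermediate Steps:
H(B, v) = 9 - 9*B (H(B, v) = -9*(B - 1) = -9*(-1 + B) = 9 - 9*B)
Q = 59 (Q = -4 + (9 - 9*2)*(-7) = -4 + (9 - 18)*(-7) = -4 - 9*(-7) = -4 + 63 = 59)
(Q - 348)*(-289) = (59 - 348)*(-289) = -289*(-289) = 83521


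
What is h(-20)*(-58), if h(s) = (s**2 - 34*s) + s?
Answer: -61480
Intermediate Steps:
h(s) = s**2 - 33*s
h(-20)*(-58) = -20*(-33 - 20)*(-58) = -20*(-53)*(-58) = 1060*(-58) = -61480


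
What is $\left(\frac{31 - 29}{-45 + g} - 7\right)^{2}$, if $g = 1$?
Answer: $\frac{24025}{484} \approx 49.638$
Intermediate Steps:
$\left(\frac{31 - 29}{-45 + g} - 7\right)^{2} = \left(\frac{31 - 29}{-45 + 1} - 7\right)^{2} = \left(\frac{2}{-44} - 7\right)^{2} = \left(2 \left(- \frac{1}{44}\right) - 7\right)^{2} = \left(- \frac{1}{22} - 7\right)^{2} = \left(- \frac{155}{22}\right)^{2} = \frac{24025}{484}$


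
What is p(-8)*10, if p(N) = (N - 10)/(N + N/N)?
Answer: 180/7 ≈ 25.714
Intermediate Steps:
p(N) = (-10 + N)/(1 + N) (p(N) = (-10 + N)/(N + 1) = (-10 + N)/(1 + N))
p(-8)*10 = ((-10 - 8)/(1 - 8))*10 = (-18/(-7))*10 = -1/7*(-18)*10 = (18/7)*10 = 180/7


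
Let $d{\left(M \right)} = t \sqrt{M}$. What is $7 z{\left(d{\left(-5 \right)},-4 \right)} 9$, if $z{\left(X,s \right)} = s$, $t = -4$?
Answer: $-252$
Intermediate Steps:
$d{\left(M \right)} = - 4 \sqrt{M}$
$7 z{\left(d{\left(-5 \right)},-4 \right)} 9 = 7 \left(-4\right) 9 = \left(-28\right) 9 = -252$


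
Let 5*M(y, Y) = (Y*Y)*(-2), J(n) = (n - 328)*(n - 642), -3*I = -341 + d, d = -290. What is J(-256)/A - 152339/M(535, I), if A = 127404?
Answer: 322750911781/25363652022 ≈ 12.725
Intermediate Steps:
I = 631/3 (I = -(-341 - 290)/3 = -1/3*(-631) = 631/3 ≈ 210.33)
J(n) = (-642 + n)*(-328 + n) (J(n) = (-328 + n)*(-642 + n) = (-642 + n)*(-328 + n))
M(y, Y) = -2*Y**2/5 (M(y, Y) = ((Y*Y)*(-2))/5 = (Y**2*(-2))/5 = (-2*Y**2)/5 = -2*Y**2/5)
J(-256)/A - 152339/M(535, I) = (210576 + (-256)**2 - 970*(-256))/127404 - 152339/((-2*(631/3)**2/5)) = (210576 + 65536 + 248320)*(1/127404) - 152339/((-2/5*398161/9)) = 524432*(1/127404) - 152339/(-796322/45) = 131108/31851 - 152339*(-45/796322) = 131108/31851 + 6855255/796322 = 322750911781/25363652022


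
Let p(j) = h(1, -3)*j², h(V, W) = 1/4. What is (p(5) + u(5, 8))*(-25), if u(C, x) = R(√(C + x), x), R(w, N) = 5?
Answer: -1125/4 ≈ -281.25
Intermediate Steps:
h(V, W) = ¼
u(C, x) = 5
p(j) = j²/4
(p(5) + u(5, 8))*(-25) = ((¼)*5² + 5)*(-25) = ((¼)*25 + 5)*(-25) = (25/4 + 5)*(-25) = (45/4)*(-25) = -1125/4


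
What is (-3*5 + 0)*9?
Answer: -135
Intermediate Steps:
(-3*5 + 0)*9 = (-15 + 0)*9 = -15*9 = -135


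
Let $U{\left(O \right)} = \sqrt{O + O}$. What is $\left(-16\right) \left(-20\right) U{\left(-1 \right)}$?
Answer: $320 i \sqrt{2} \approx 452.55 i$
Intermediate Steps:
$U{\left(O \right)} = \sqrt{2} \sqrt{O}$ ($U{\left(O \right)} = \sqrt{2 O} = \sqrt{2} \sqrt{O}$)
$\left(-16\right) \left(-20\right) U{\left(-1 \right)} = \left(-16\right) \left(-20\right) \sqrt{2} \sqrt{-1} = 320 \sqrt{2} i = 320 i \sqrt{2}$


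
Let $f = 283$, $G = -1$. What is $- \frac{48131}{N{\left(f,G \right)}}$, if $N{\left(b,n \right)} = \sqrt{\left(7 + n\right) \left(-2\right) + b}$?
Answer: $- \frac{48131 \sqrt{271}}{271} \approx -2923.8$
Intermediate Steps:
$N{\left(b,n \right)} = \sqrt{-14 + b - 2 n}$ ($N{\left(b,n \right)} = \sqrt{\left(-14 - 2 n\right) + b} = \sqrt{-14 + b - 2 n}$)
$- \frac{48131}{N{\left(f,G \right)}} = - \frac{48131}{\sqrt{-14 + 283 - -2}} = - \frac{48131}{\sqrt{-14 + 283 + 2}} = - \frac{48131}{\sqrt{271}} = - 48131 \frac{\sqrt{271}}{271} = - \frac{48131 \sqrt{271}}{271}$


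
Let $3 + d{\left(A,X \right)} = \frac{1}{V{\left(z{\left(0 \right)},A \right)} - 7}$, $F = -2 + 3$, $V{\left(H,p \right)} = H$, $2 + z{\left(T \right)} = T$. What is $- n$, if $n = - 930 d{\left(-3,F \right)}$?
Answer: $- \frac{8680}{3} \approx -2893.3$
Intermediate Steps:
$z{\left(T \right)} = -2 + T$
$F = 1$
$d{\left(A,X \right)} = - \frac{28}{9}$ ($d{\left(A,X \right)} = -3 + \frac{1}{\left(-2 + 0\right) - 7} = -3 + \frac{1}{-2 - 7} = -3 + \frac{1}{-9} = -3 - \frac{1}{9} = - \frac{28}{9}$)
$n = \frac{8680}{3}$ ($n = \left(-930\right) \left(- \frac{28}{9}\right) = \frac{8680}{3} \approx 2893.3$)
$- n = \left(-1\right) \frac{8680}{3} = - \frac{8680}{3}$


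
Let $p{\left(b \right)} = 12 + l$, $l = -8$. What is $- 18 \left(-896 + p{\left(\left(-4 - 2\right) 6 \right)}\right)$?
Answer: $16056$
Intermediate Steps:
$p{\left(b \right)} = 4$ ($p{\left(b \right)} = 12 - 8 = 4$)
$- 18 \left(-896 + p{\left(\left(-4 - 2\right) 6 \right)}\right) = - 18 \left(-896 + 4\right) = \left(-18\right) \left(-892\right) = 16056$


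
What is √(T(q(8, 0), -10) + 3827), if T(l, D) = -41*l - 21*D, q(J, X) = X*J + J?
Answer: √3709 ≈ 60.902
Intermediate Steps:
q(J, X) = J + J*X (q(J, X) = J*X + J = J + J*X)
√(T(q(8, 0), -10) + 3827) = √((-328*(1 + 0) - 21*(-10)) + 3827) = √((-328 + 210) + 3827) = √(-118 + 3827) = √3709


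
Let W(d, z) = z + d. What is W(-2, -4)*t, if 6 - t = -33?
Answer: -234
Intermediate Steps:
W(d, z) = d + z
t = 39 (t = 6 - 1*(-33) = 6 + 33 = 39)
W(-2, -4)*t = (-2 - 4)*39 = -6*39 = -234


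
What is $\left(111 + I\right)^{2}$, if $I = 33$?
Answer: $20736$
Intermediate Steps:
$\left(111 + I\right)^{2} = \left(111 + 33\right)^{2} = 144^{2} = 20736$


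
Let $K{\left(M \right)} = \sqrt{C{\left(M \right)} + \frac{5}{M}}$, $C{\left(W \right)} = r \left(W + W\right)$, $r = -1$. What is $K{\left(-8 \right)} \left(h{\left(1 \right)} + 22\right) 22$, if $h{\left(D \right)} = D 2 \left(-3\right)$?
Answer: $88 \sqrt{246} \approx 1380.2$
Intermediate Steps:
$h{\left(D \right)} = - 6 D$ ($h{\left(D \right)} = 2 D \left(-3\right) = - 6 D$)
$C{\left(W \right)} = - 2 W$ ($C{\left(W \right)} = - (W + W) = - 2 W$)
$K{\left(M \right)} = \sqrt{- 2 M + \frac{5}{M}}$
$K{\left(-8 \right)} \left(h{\left(1 \right)} + 22\right) 22 = \sqrt{\left(-2\right) \left(-8\right) + \frac{5}{-8}} \left(\left(-6\right) 1 + 22\right) 22 = \sqrt{16 + 5 \left(- \frac{1}{8}\right)} \left(-6 + 22\right) 22 = \sqrt{16 - \frac{5}{8}} \cdot 16 \cdot 22 = \sqrt{\frac{123}{8}} \cdot 352 = \frac{\sqrt{246}}{4} \cdot 352 = 88 \sqrt{246}$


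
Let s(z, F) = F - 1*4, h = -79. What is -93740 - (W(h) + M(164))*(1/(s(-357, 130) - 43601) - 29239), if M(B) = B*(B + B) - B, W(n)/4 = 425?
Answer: 70326970876028/43475 ≈ 1.6176e+9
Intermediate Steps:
s(z, F) = -4 + F (s(z, F) = F - 4 = -4 + F)
W(n) = 1700 (W(n) = 4*425 = 1700)
M(B) = -B + 2*B² (M(B) = B*(2*B) - B = 2*B² - B = -B + 2*B²)
-93740 - (W(h) + M(164))*(1/(s(-357, 130) - 43601) - 29239) = -93740 - (1700 + 164*(-1 + 2*164))*(1/((-4 + 130) - 43601) - 29239) = -93740 - (1700 + 164*(-1 + 328))*(1/(126 - 43601) - 29239) = -93740 - (1700 + 164*327)*(1/(-43475) - 29239) = -93740 - (1700 + 53628)*(-1/43475 - 29239) = -93740 - 55328*(-1271165526)/43475 = -93740 - 1*(-70331046222528/43475) = -93740 + 70331046222528/43475 = 70326970876028/43475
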